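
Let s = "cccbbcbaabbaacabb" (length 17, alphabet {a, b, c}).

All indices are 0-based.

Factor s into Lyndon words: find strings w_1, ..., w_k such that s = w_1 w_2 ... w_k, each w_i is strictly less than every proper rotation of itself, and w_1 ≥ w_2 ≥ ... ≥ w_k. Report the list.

emit factor 1: 'c' (i=0, period=1)
emit factor 2: 'c' (i=1, period=1)
emit factor 3: 'c' (i=2, period=1)
emit factor 4: 'bbc' (i=3, period=3)
emit factor 5: 'b' (i=6, period=1)
emit factor 6: 'aabbaacabb' (i=7, period=10)

["c", "c", "c", "bbc", "b", "aabbaacabb"]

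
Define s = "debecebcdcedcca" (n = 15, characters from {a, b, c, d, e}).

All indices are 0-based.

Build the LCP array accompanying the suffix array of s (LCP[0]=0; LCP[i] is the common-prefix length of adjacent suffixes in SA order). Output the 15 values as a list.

[0, 0, 1, 0, 1, 1, 1, 2, 0, 2, 1, 0, 2, 1, 1]

rank→(start, suffix):
  0 → (14, 'a')
  1 → (6, 'bcdcedcca')
  2 → (2, 'becebcdcedcca')
  3 → (13, 'ca')
  4 → (12, 'cca')
  5 → (7, 'cdcedcca')
  6 → (4, 'cebcdcedcca')
  7 → (9, 'cedcca')
  8 → (11, 'dcca')
  9 → (8, 'dcedcca')
  10 → (0, 'debecebcdcedcca')
  11 → (5, 'ebcdcedcca')
  12 → (1, 'ebecebcdcedcca')
  13 → (3, 'ecebcdcedcca')
  14 → (10, 'edcca')

SA = [14, 6, 2, 13, 12, 7, 4, 9, 11, 8, 0, 5, 1, 3, 10]
i: (SA[i-1],SA[i]) lcp shared
  1: (14,6) 0 ''
  2: (6,2) 1 'b'
  3: (2,13) 0 ''
  4: (13,12) 1 'c'
  5: (12,7) 1 'c'
  6: (7,4) 1 'c'
  7: (4,9) 2 'ce'
  8: (9,11) 0 ''
  9: (11,8) 2 'dc'
  10: (8,0) 1 'd'
  11: (0,5) 0 ''
  12: (5,1) 2 'eb'
  13: (1,3) 1 'e'
  14: (3,10) 1 'e'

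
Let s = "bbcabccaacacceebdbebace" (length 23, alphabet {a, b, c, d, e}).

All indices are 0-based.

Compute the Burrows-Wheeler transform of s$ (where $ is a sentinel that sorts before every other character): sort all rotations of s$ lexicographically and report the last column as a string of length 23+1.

eccacbe$baedcbabaacbcbec

rank  rotation                  last
    0  $bbcabccaacacceebdbebace  e
    1  aacacceebdbebace$bbcabcc  c
    2  abccaacacceebdbebace$bbc  c
    3  acacceebdbebace$bbcabcca  a
    4  acceebdbebace$bbcabccaac  c
    5  ace$bbcabccaacacceebdbeb  b
    6  bace$bbcabccaacacceebdbe  e
    7  bbcabccaacacceebdbebace$  $
    8  bcabccaacacceebdbebace$b  b
    9  bccaacacceebdbebace$bbca  a
   10  bdbebace$bbcabccaacaccee  e
   11  bebace$bbcabccaacacceebd  d
   12  caacacceebdbebace$bbcabc  c
   13  cabccaacacceebdbebace$bb  b
   14  cacceebdbebace$bbcabccaa  a
   15  ccaacacceebdbebace$bbcab  b
   16  cceebdbebace$bbcabccaaca  a
   17  ce$bbcabccaacacceebdbeba  a
   18  ceebdbebace$bbcabccaacac  c
   19  dbebace$bbcabccaacacceeb  b
   20  e$bbcabccaacacceebdbebac  c
   21  ebace$bbcabccaacacceebdb  b
   22  ebdbebace$bbcabccaacacce  e
   23  eebdbebace$bbcabccaacacc  c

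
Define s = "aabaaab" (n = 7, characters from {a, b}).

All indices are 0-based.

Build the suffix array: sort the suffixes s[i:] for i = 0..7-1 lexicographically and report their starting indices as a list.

sorted suffixes:
  #0 SA[0]=3  'aaab'
  #1 SA[1]=4  'aab'
  #2 SA[2]=0  'aabaaab'
  #3 SA[3]=5  'ab'
  #4 SA[4]=1  'abaaab'
  #5 SA[5]=6  'b'
  #6 SA[6]=2  'baaab'

[3, 4, 0, 5, 1, 6, 2]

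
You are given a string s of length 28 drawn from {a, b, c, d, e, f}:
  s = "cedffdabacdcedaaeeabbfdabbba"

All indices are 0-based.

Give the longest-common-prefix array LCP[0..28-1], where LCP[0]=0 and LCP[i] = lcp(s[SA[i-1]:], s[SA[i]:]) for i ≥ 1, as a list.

[0, 1, 1, 2, 3, 1, 1, 0, 2, 1, 2, 2, 1, 0, 1, 3, 0, 2, 3, 1, 1, 0, 1, 2, 1, 0, 4, 1]

rank→(start, suffix):
  0 → (27, 'a')
  1 → (14, 'aaeeabbfdabbba')
  2 → (6, 'abacdcedaaeeabbfdabbba')
  3 → (23, 'abbba')
  4 → (18, 'abbfdabbba')
  5 → (8, 'acdcedaaeeabbfdabbba')
  6 → (15, 'aeeabbfdabbba')
  7 → (26, 'ba')
  8 → (7, 'bacdcedaaeeabbfdabbba')
  9 → (25, 'bba')
  10 → (24, 'bbba')
  11 → (19, 'bbfdabbba')
  12 → (20, 'bfdabbba')
  13 → (9, 'cdcedaaeeabbfdabbba')
  14 → (11, 'cedaaeeabbfdabbba')
  15 → (0, 'cedffdabacdcedaaeeabbfdabbba')
  16 → (13, 'daaeeabbfdabbba')
  17 → (5, 'dabacdcedaaeeabbfdabbba')
  18 → (22, 'dabbba')
  19 → (10, 'dcedaaeeabbfdabbba')
  20 → (2, 'dffdabacdcedaaeeabbfdabbba')
  21 → (17, 'eabbfdabbba')
  22 → (12, 'edaaeeabbfdabbba')
  23 → (1, 'edffdabacdcedaaeeabbfdabbba')
  24 → (16, 'eeabbfdabbba')
  25 → (4, 'fdabacdcedaaeeabbfdabbba')
  26 → (21, 'fdabbba')
  27 → (3, 'ffdabacdcedaaeeabbfdabbba')

SA = [27, 14, 6, 23, 18, 8, 15, 26, 7, 25, 24, 19, 20, 9, 11, 0, 13, 5, 22, 10, 2, 17, 12, 1, 16, 4, 21, 3]
rank  pair      lcp
   1  s[27:],s[14:]  1  'a'
   2  s[14:],s[6:]  1  'a'
   3  s[6:],s[23:]  2  'ab'
   4  s[23:],s[18:]  3  'abb'
   5  s[18:],s[8:]  1  'a'
   6  s[8:],s[15:]  1  'a'
   7  s[15:],s[26:]  0  ''
   8  s[26:],s[7:]  2  'ba'
   9  s[7:],s[25:]  1  'b'
  10  s[25:],s[24:]  2  'bb'
  11  s[24:],s[19:]  2  'bb'
  12  s[19:],s[20:]  1  'b'
  13  s[20:],s[9:]  0  ''
  14  s[9:],s[11:]  1  'c'
  15  s[11:],s[0:]  3  'ced'
  16  s[0:],s[13:]  0  ''
  17  s[13:],s[5:]  2  'da'
  18  s[5:],s[22:]  3  'dab'
  19  s[22:],s[10:]  1  'd'
  20  s[10:],s[2:]  1  'd'
  21  s[2:],s[17:]  0  ''
  22  s[17:],s[12:]  1  'e'
  23  s[12:],s[1:]  2  'ed'
  24  s[1:],s[16:]  1  'e'
  25  s[16:],s[4:]  0  ''
  26  s[4:],s[21:]  4  'fdab'
  27  s[21:],s[3:]  1  'f'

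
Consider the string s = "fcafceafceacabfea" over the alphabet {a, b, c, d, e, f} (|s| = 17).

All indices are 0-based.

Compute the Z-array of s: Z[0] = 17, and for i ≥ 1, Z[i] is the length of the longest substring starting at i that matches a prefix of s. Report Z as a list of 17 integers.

[17, 0, 0, 2, 0, 0, 0, 2, 0, 0, 0, 0, 0, 0, 1, 0, 0]

Z[0]=17
i=1: i≥r, start 0; Z[1]=0
i=2: i≥r, start 0; Z[2]=0
i=3: i≥r, start 0; Z[3]=2 extend→box=[3,5)
i=4: min(r-i=1, Z[1]=0)=0; Z[4]=0
i=5: i≥r, start 0; Z[5]=0
i=6: i≥r, start 0; Z[6]=0
i=7: i≥r, start 0; Z[7]=2 extend→box=[7,9)
i=8: min(r-i=1, Z[1]=0)=0; Z[8]=0
i=9: i≥r, start 0; Z[9]=0
i=10: i≥r, start 0; Z[10]=0
i=11: i≥r, start 0; Z[11]=0
i=12: i≥r, start 0; Z[12]=0
i=13: i≥r, start 0; Z[13]=0
i=14: i≥r, start 0; Z[14]=1 extend→box=[14,15)
i=15: i≥r, start 0; Z[15]=0
i=16: i≥r, start 0; Z[16]=0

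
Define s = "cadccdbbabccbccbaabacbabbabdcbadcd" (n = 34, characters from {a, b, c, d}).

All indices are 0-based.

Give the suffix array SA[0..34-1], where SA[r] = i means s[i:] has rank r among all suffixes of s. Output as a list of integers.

rank | idx | suffix
   0 |  16 | aabacbabbabdcbadcd
   1 |  17 | abacbabbabdcbadcd
   2 |  22 | abbabdcbadcd
   3 |   8 | abccbccbaabacbabbabdcbadcd
   4 |  25 | abdcbadcd
   5 |  19 | acbabbabdcbadcd
   6 |   1 | adccdbbabccbccbaabacbabbabdcbadcd
   7 |  30 | adcd
   8 |  15 | baabacbabbabdcbadcd
   9 |  21 | babbabdcbadcd
  10 |   7 | babccbccbaabacbabbabdcbadcd
  11 |  24 | babdcbadcd
  12 |  18 | bacbabbabdcbadcd
  13 |  29 | badcd
  14 |   6 | bbabccbccbaabacbabbabdcbadcd
  15 |  23 | bbabdcbadcd
  16 |  12 | bccbaabacbabbabdcbadcd
  17 |   9 | bccbccbaabacbabbabdcbadcd
  18 |  26 | bdcbadcd
  19 |   0 | cadccdbbabccbccbaabacbabbabdcbadcd
  20 |  14 | cbaabacbabbabdcbadcd
  21 |  20 | cbabbabdcbadcd
  22 |  28 | cbadcd
  23 |  11 | cbccbaabacbabbabdcbadcd
  24 |  13 | ccbaabacbabbabdcbadcd
  25 |  10 | ccbccbaabacbabbabdcbadcd
  26 |   3 | ccdbbabccbccbaabacbabbabdcbadcd
  27 |  32 | cd
  28 |   4 | cdbbabccbccbaabacbabbabdcbadcd
  29 |  33 | d
  30 |   5 | dbbabccbccbaabacbabbabdcbadcd
  31 |  27 | dcbadcd
  32 |   2 | dccdbbabccbccbaabacbabbabdcbadcd
  33 |  31 | dcd

[16, 17, 22, 8, 25, 19, 1, 30, 15, 21, 7, 24, 18, 29, 6, 23, 12, 9, 26, 0, 14, 20, 28, 11, 13, 10, 3, 32, 4, 33, 5, 27, 2, 31]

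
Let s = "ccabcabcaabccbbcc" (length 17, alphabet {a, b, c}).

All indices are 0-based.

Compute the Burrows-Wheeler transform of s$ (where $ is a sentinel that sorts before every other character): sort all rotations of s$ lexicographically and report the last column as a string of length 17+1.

rank  rotation            last
    0  $ccabcabcaabccbbcc  c
    1  aabccbbcc$ccabcabc  c
    2  abcaabccbbcc$ccabc  c
    3  abcabcaabccbbcc$cc  c
    4  abccbbcc$ccabcabca  a
    5  bbcc$ccabcabcaabcc  c
    6  bcaabccbbcc$ccabca  a
    7  bcabcaabccbbcc$cca  a
    8  bcc$ccabcabcaabccb  b
    9  bccbbcc$ccabcabcaa  a
   10  c$ccabcabcaabccbbc  c
   11  caabccbbcc$ccabcab  b
   12  cabcaabccbbcc$ccab  b
   13  cabcabcaabccbbcc$c  c
   14  cbbcc$ccabcabcaabc  c
   15  cc$ccabcabcaabccbb  b
   16  ccabcabcaabccbbcc$  $
   17  ccbbcc$ccabcabcaab  b

ccccacaabacbbccb$b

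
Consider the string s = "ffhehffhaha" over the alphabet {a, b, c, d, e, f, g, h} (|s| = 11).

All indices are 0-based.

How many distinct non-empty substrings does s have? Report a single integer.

sorted suffixes:
  #0 SA[0]=10  'a'
  #1 SA[1]=8  'aha'
  #2 SA[2]=3  'ehffhaha'
  #3 SA[3]=5  'ffhaha'
  #4 SA[4]=0  'ffhehffhaha'
  #5 SA[5]=6  'fhaha'
  #6 SA[6]=1  'fhehffhaha'
  #7 SA[7]=9  'ha'
  #8 SA[8]=7  'haha'
  #9 SA[9]=2  'hehffhaha'
  #10 SA[10]=4  'hffhaha'

SA = [10, 8, 3, 5, 0, 6, 1, 9, 7, 2, 4]
[i] adj suffixes → lcp
  [1] 10/8 → 1 ('a')
  [2] 8/3 → 0 ('')
  [3] 3/5 → 0 ('')
  [4] 5/0 → 3 ('ffh')
  [5] 0/6 → 1 ('f')
  [6] 6/1 → 2 ('fh')
  [7] 1/9 → 0 ('')
  [8] 9/7 → 2 ('ha')
  [9] 7/2 → 1 ('h')
  [10] 2/4 → 1 ('h')

n(n+1)/2 = 11·12/2 = 66
Σ LCP = 0 + 1 + 0 + 0 + 3 + 1 + 2 + 0 + 2 + 1 + 1 = 11
distinct = 66 − 11 = 55

55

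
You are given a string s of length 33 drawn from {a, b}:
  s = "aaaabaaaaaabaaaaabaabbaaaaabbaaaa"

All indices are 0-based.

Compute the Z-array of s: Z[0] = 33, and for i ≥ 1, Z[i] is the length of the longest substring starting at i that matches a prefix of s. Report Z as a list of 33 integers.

Z[0]=33
i=1: i≥r, start 0; Z[1]=3 scan→box=[1,4)
i=2: min(r-i=2, Z[1]=3)=2; Z[2]=2
i=3: min(r-i=1, Z[2]=2)=1; Z[3]=1
i=4: i≥r, start 0; Z[4]=0
i=5: i≥r, start 0; Z[5]=4 scan→box=[5,9)
i=6: min(r-i=3, Z[1]=3)=3; Z[6]=4 scan→box=[6,10)
i=7: min(r-i=3, Z[1]=3)=3; Z[7]=10 scan→box=[7,17)
i=8: min(r-i=9, Z[1]=3)=3; Z[8]=3
i=9: min(r-i=8, Z[2]=2)=2; Z[9]=2
i=10: min(r-i=7, Z[3]=1)=1; Z[10]=1
i=11: min(r-i=6, Z[4]=0)=0; Z[11]=0
i=12: min(r-i=5, Z[5]=4)=4; Z[12]=4
i=13: min(r-i=4, Z[6]=4)=4; Z[13]=7 scan→box=[13,20)
i=14: min(r-i=6, Z[1]=3)=3; Z[14]=3
i=15: min(r-i=5, Z[2]=2)=2; Z[15]=2
i=16: min(r-i=4, Z[3]=1)=1; Z[16]=1
i=17: min(r-i=3, Z[4]=0)=0; Z[17]=0
i=18: min(r-i=2, Z[5]=4)=2; Z[18]=2
i=19: min(r-i=1, Z[6]=4)=1; Z[19]=1
i=20: i≥r, start 0; Z[20]=0
i=21: i≥r, start 0; Z[21]=0
i=22: i≥r, start 0; Z[22]=4 scan→box=[22,26)
i=23: min(r-i=3, Z[1]=3)=3; Z[23]=5 scan→box=[23,28)
i=24: min(r-i=4, Z[1]=3)=3; Z[24]=3
i=25: min(r-i=3, Z[2]=2)=2; Z[25]=2
i=26: min(r-i=2, Z[3]=1)=1; Z[26]=1
i=27: min(r-i=1, Z[4]=0)=0; Z[27]=0
i=28: i≥r, start 0; Z[28]=0
i=29: i≥r, start 0; Z[29]=4 scan→box=[29,33)
i=30: min(r-i=3, Z[1]=3)=3; Z[30]=3
i=31: min(r-i=2, Z[2]=2)=2; Z[31]=2
i=32: min(r-i=1, Z[3]=1)=1; Z[32]=1

[33, 3, 2, 1, 0, 4, 4, 10, 3, 2, 1, 0, 4, 7, 3, 2, 1, 0, 2, 1, 0, 0, 4, 5, 3, 2, 1, 0, 0, 4, 3, 2, 1]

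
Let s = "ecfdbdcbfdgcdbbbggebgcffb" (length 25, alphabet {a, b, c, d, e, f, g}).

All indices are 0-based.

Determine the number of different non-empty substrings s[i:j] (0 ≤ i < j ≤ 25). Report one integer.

300

sorted suffixes:
  #0 SA[0]=24  'b'
  #1 SA[1]=13  'bbbggebgcffb'
  #2 SA[2]=14  'bbggebgcffb'
  #3 SA[3]=4  'bdcbfdgcdbbbggebgcffb'
  #4 SA[4]=7  'bfdgcdbbbggebgcffb'
  #5 SA[5]=19  'bgcffb'
  #6 SA[6]=15  'bggebgcffb'
  #7 SA[7]=6  'cbfdgcdbbbggebgcffb'
  #8 SA[8]=11  'cdbbbggebgcffb'
  #9 SA[9]=1  'cfdbdcbfdgcdbbbggebgcffb'
  #10 SA[10]=21  'cffb'
  #11 SA[11]=12  'dbbbggebgcffb'
  #12 SA[12]=3  'dbdcbfdgcdbbbggebgcffb'
  #13 SA[13]=5  'dcbfdgcdbbbggebgcffb'
  #14 SA[14]=9  'dgcdbbbggebgcffb'
  #15 SA[15]=18  'ebgcffb'
  #16 SA[16]=0  'ecfdbdcbfdgcdbbbggebgcffb'
  #17 SA[17]=23  'fb'
  #18 SA[18]=2  'fdbdcbfdgcdbbbggebgcffb'
  #19 SA[19]=8  'fdgcdbbbggebgcffb'
  #20 SA[20]=22  'ffb'
  #21 SA[21]=10  'gcdbbbggebgcffb'
  #22 SA[22]=20  'gcffb'
  #23 SA[23]=17  'gebgcffb'
  #24 SA[24]=16  'ggebgcffb'

SA = [24, 13, 14, 4, 7, 19, 15, 6, 11, 1, 21, 12, 3, 5, 9, 18, 0, 23, 2, 8, 22, 10, 20, 17, 16]
rank  pair      lcp
   1  s[24:],s[13:]  1  'b'
   2  s[13:],s[14:]  2  'bb'
   3  s[14:],s[4:]  1  'b'
   4  s[4:],s[7:]  1  'b'
   5  s[7:],s[19:]  1  'b'
   6  s[19:],s[15:]  2  'bg'
   7  s[15:],s[6:]  0  ''
   8  s[6:],s[11:]  1  'c'
   9  s[11:],s[1:]  1  'c'
  10  s[1:],s[21:]  2  'cf'
  11  s[21:],s[12:]  0  ''
  12  s[12:],s[3:]  2  'db'
  13  s[3:],s[5:]  1  'd'
  14  s[5:],s[9:]  1  'd'
  15  s[9:],s[18:]  0  ''
  16  s[18:],s[0:]  1  'e'
  17  s[0:],s[23:]  0  ''
  18  s[23:],s[2:]  1  'f'
  19  s[2:],s[8:]  2  'fd'
  20  s[8:],s[22:]  1  'f'
  21  s[22:],s[10:]  0  ''
  22  s[10:],s[20:]  2  'gc'
  23  s[20:],s[17:]  1  'g'
  24  s[17:],s[16:]  1  'g'

n(n+1)/2 = 25·26/2 = 325
Σ LCP = 0 + 1 + 2 + 1 + 1 + 1 + 2 + 0 + 1 + 1 + 2 + 0 + 2 + 1 + 1 + 0 + 1 + 0 + 1 + 2 + 1 + 0 + 2 + 1 + 1 = 25
distinct = 325 − 25 = 300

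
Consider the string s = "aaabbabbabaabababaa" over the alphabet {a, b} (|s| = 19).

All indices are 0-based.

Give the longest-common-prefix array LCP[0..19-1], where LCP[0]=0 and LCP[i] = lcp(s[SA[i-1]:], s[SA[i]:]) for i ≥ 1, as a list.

rank→(start, suffix):
  0 → (18, 'a')
  1 → (17, 'aa')
  2 → (0, 'aaabbabbabaabababaa')
  3 → (10, 'aabababaa')
  4 → (1, 'aabbabbabaabababaa')
  5 → (15, 'abaa')
  6 → (8, 'abaabababaa')
  7 → (13, 'ababaa')
  8 → (11, 'abababaa')
  9 → (5, 'abbabaabababaa')
  10 → (2, 'abbabbabaabababaa')
  11 → (16, 'baa')
  12 → (9, 'baabababaa')
  13 → (14, 'babaa')
  14 → (7, 'babaabababaa')
  15 → (12, 'bababaa')
  16 → (4, 'babbabaabababaa')
  17 → (6, 'bbabaabababaa')
  18 → (3, 'bbabbabaabababaa')

SA = [18, 17, 0, 10, 1, 15, 8, 13, 11, 5, 2, 16, 9, 14, 7, 12, 4, 6, 3]
rank  pair      lcp
   1  s[18:],s[17:]  1  'a'
   2  s[17:],s[0:]  2  'aa'
   3  s[0:],s[10:]  2  'aa'
   4  s[10:],s[1:]  3  'aab'
   5  s[1:],s[15:]  1  'a'
   6  s[15:],s[8:]  4  'abaa'
   7  s[8:],s[13:]  3  'aba'
   8  s[13:],s[11:]  5  'ababa'
   9  s[11:],s[5:]  2  'ab'
  10  s[5:],s[2:]  5  'abbab'
  11  s[2:],s[16:]  0  ''
  12  s[16:],s[9:]  3  'baa'
  13  s[9:],s[14:]  2  'ba'
  14  s[14:],s[7:]  5  'babaa'
  15  s[7:],s[12:]  4  'baba'
  16  s[12:],s[4:]  3  'bab'
  17  s[4:],s[6:]  1  'b'
  18  s[6:],s[3:]  4  'bbab'

[0, 1, 2, 2, 3, 1, 4, 3, 5, 2, 5, 0, 3, 2, 5, 4, 3, 1, 4]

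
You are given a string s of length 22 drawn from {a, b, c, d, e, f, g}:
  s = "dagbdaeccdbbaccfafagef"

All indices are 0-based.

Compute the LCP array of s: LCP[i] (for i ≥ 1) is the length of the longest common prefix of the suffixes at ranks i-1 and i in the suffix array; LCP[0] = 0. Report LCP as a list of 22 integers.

sorted suffixes:
  #0 SA[0]=12  'accfafagef'
  #1 SA[1]=5  'aeccdbbaccfafagef'
  #2 SA[2]=16  'afagef'
  #3 SA[3]=1  'agbdaeccdbbaccfafagef'
  #4 SA[4]=18  'agef'
  #5 SA[5]=11  'baccfafagef'
  #6 SA[6]=10  'bbaccfafagef'
  #7 SA[7]=3  'bdaeccdbbaccfafagef'
  #8 SA[8]=7  'ccdbbaccfafagef'
  #9 SA[9]=13  'ccfafagef'
  #10 SA[10]=8  'cdbbaccfafagef'
  #11 SA[11]=14  'cfafagef'
  #12 SA[12]=4  'daeccdbbaccfafagef'
  #13 SA[13]=0  'dagbdaeccdbbaccfafagef'
  #14 SA[14]=9  'dbbaccfafagef'
  #15 SA[15]=6  'eccdbbaccfafagef'
  #16 SA[16]=20  'ef'
  #17 SA[17]=21  'f'
  #18 SA[18]=15  'fafagef'
  #19 SA[19]=17  'fagef'
  #20 SA[20]=2  'gbdaeccdbbaccfafagef'
  #21 SA[21]=19  'gef'

SA = [12, 5, 16, 1, 18, 11, 10, 3, 7, 13, 8, 14, 4, 0, 9, 6, 20, 21, 15, 17, 2, 19]
[i] adj suffixes → lcp
  [1] 12/5 → 1 ('a')
  [2] 5/16 → 1 ('a')
  [3] 16/1 → 1 ('a')
  [4] 1/18 → 2 ('ag')
  [5] 18/11 → 0 ('')
  [6] 11/10 → 1 ('b')
  [7] 10/3 → 1 ('b')
  [8] 3/7 → 0 ('')
  [9] 7/13 → 2 ('cc')
  [10] 13/8 → 1 ('c')
  [11] 8/14 → 1 ('c')
  [12] 14/4 → 0 ('')
  [13] 4/0 → 2 ('da')
  [14] 0/9 → 1 ('d')
  [15] 9/6 → 0 ('')
  [16] 6/20 → 1 ('e')
  [17] 20/21 → 0 ('')
  [18] 21/15 → 1 ('f')
  [19] 15/17 → 2 ('fa')
  [20] 17/2 → 0 ('')
  [21] 2/19 → 1 ('g')

[0, 1, 1, 1, 2, 0, 1, 1, 0, 2, 1, 1, 0, 2, 1, 0, 1, 0, 1, 2, 0, 1]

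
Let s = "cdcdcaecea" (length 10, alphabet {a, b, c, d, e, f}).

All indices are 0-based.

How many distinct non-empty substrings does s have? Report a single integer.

46

rank | idx | suffix
   0 |   9 | a
   1 |   5 | aecea
   2 |   4 | caecea
   3 |   2 | cdcaecea
   4 |   0 | cdcdcaecea
   5 |   7 | cea
   6 |   3 | dcaecea
   7 |   1 | dcdcaecea
   8 |   8 | ea
   9 |   6 | ecea

SA = [9, 5, 4, 2, 0, 7, 3, 1, 8, 6]
i: (SA[i-1],SA[i]) lcp shared
  1: (9,5) 1 'a'
  2: (5,4) 0 ''
  3: (4,2) 1 'c'
  4: (2,0) 3 'cdc'
  5: (0,7) 1 'c'
  6: (7,3) 0 ''
  7: (3,1) 2 'dc'
  8: (1,8) 0 ''
  9: (8,6) 1 'e'

n(n+1)/2 = 10·11/2 = 55
Σ LCP = 0 + 1 + 0 + 1 + 3 + 1 + 0 + 2 + 0 + 1 = 9
distinct = 55 − 9 = 46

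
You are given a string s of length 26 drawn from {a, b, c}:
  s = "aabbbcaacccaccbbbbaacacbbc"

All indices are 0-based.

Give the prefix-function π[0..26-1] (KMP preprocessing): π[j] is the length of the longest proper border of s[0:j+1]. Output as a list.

[0, 1, 0, 0, 0, 0, 1, 2, 0, 0, 0, 1, 0, 0, 0, 0, 0, 0, 1, 2, 0, 1, 0, 0, 0, 0]

π[0] = 0
j=1 s[j]='a': π[1]=1 (border 'a')
j=2 s[j]='b': k: 1→0; π[2]=0 (border '')
j=3 s[j]='b': π[3]=0 (border '')
j=4 s[j]='b': π[4]=0 (border '')
j=5 s[j]='c': π[5]=0 (border '')
j=6 s[j]='a': π[6]=1 (border 'a')
j=7 s[j]='a': π[7]=2 (border 'aa')
j=8 s[j]='c': k: 2→1→0; π[8]=0 (border '')
j=9 s[j]='c': π[9]=0 (border '')
j=10 s[j]='c': π[10]=0 (border '')
j=11 s[j]='a': π[11]=1 (border 'a')
j=12 s[j]='c': k: 1→0; π[12]=0 (border '')
j=13 s[j]='c': π[13]=0 (border '')
j=14 s[j]='b': π[14]=0 (border '')
j=15 s[j]='b': π[15]=0 (border '')
j=16 s[j]='b': π[16]=0 (border '')
j=17 s[j]='b': π[17]=0 (border '')
j=18 s[j]='a': π[18]=1 (border 'a')
j=19 s[j]='a': π[19]=2 (border 'aa')
j=20 s[j]='c': k: 2→1→0; π[20]=0 (border '')
j=21 s[j]='a': π[21]=1 (border 'a')
j=22 s[j]='c': k: 1→0; π[22]=0 (border '')
j=23 s[j]='b': π[23]=0 (border '')
j=24 s[j]='b': π[24]=0 (border '')
j=25 s[j]='c': π[25]=0 (border '')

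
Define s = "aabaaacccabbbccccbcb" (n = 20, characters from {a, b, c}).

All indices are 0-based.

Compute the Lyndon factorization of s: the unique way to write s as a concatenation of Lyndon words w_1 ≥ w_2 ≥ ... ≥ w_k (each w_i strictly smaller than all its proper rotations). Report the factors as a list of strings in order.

emit factor 1: 'aab' (i=0, period=3)
emit factor 2: 'aaacccabbbccccbcb' (i=3, period=17)

["aab", "aaacccabbbccccbcb"]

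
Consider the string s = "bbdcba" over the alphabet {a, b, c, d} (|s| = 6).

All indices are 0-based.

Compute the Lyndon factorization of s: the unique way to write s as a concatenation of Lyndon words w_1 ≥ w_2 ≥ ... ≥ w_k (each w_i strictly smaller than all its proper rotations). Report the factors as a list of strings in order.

emit factor 1: 'bbdc' (i=0, period=4)
emit factor 2: 'b' (i=4, period=1)
emit factor 3: 'a' (i=5, period=1)

["bbdc", "b", "a"]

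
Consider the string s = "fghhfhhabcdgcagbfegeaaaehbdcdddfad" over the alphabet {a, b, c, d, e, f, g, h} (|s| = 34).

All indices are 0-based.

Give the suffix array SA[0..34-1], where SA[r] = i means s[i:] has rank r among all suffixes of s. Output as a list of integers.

rank | idx | suffix
   0 |  20 | aaaehbdcdddfad
   1 |  21 | aaehbdcdddfad
   2 |   7 | abcdgcagbfegeaaaehbdcdddfad
   3 |  32 | ad
   4 |  22 | aehbdcdddfad
   5 |  13 | agbfegeaaaehbdcdddfad
   6 |   8 | bcdgcagbfegeaaaehbdcdddfad
   7 |  25 | bdcdddfad
   8 |  15 | bfegeaaaehbdcdddfad
   9 |  12 | cagbfegeaaaehbdcdddfad
  10 |  27 | cdddfad
  11 |   9 | cdgcagbfegeaaaehbdcdddfad
  12 |  33 | d
  13 |  26 | dcdddfad
  14 |  28 | dddfad
  15 |  29 | ddfad
  16 |  30 | dfad
  17 |  10 | dgcagbfegeaaaehbdcdddfad
  18 |  19 | eaaaehbdcdddfad
  19 |  17 | egeaaaehbdcdddfad
  20 |  23 | ehbdcdddfad
  21 |  31 | fad
  22 |  16 | fegeaaaehbdcdddfad
  23 |   0 | fghhfhhabcdgcagbfegeaaaehbdcdddfad
  24 |   4 | fhhabcdgcagbfegeaaaehbdcdddfad
  25 |  14 | gbfegeaaaehbdcdddfad
  26 |  11 | gcagbfegeaaaehbdcdddfad
  27 |  18 | geaaaehbdcdddfad
  28 |   1 | ghhfhhabcdgcagbfegeaaaehbdcdddfad
  29 |   6 | habcdgcagbfegeaaaehbdcdddfad
  30 |  24 | hbdcdddfad
  31 |   3 | hfhhabcdgcagbfegeaaaehbdcdddfad
  32 |   5 | hhabcdgcagbfegeaaaehbdcdddfad
  33 |   2 | hhfhhabcdgcagbfegeaaaehbdcdddfad

[20, 21, 7, 32, 22, 13, 8, 25, 15, 12, 27, 9, 33, 26, 28, 29, 30, 10, 19, 17, 23, 31, 16, 0, 4, 14, 11, 18, 1, 6, 24, 3, 5, 2]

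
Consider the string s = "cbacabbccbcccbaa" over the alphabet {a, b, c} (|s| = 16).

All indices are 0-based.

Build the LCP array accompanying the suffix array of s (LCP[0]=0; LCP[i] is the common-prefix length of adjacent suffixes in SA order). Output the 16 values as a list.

rank | idx | suffix
   0 |  15 | a
   1 |  14 | aa
   2 |   4 | abbccbcccbaa
   3 |   2 | acabbccbcccbaa
   4 |  13 | baa
   5 |   1 | bacabbccbcccbaa
   6 |   5 | bbccbcccbaa
   7 |   6 | bccbcccbaa
   8 |   9 | bcccbaa
   9 |   3 | cabbccbcccbaa
  10 |  12 | cbaa
  11 |   0 | cbacabbccbcccbaa
  12 |   8 | cbcccbaa
  13 |  11 | ccbaa
  14 |   7 | ccbcccbaa
  15 |  10 | cccbaa

SA = [15, 14, 4, 2, 13, 1, 5, 6, 9, 3, 12, 0, 8, 11, 7, 10]
[i] adj suffixes → lcp
  [1] 15/14 → 1 ('a')
  [2] 14/4 → 1 ('a')
  [3] 4/2 → 1 ('a')
  [4] 2/13 → 0 ('')
  [5] 13/1 → 2 ('ba')
  [6] 1/5 → 1 ('b')
  [7] 5/6 → 1 ('b')
  [8] 6/9 → 3 ('bcc')
  [9] 9/3 → 0 ('')
  [10] 3/12 → 1 ('c')
  [11] 12/0 → 3 ('cba')
  [12] 0/8 → 2 ('cb')
  [13] 8/11 → 1 ('c')
  [14] 11/7 → 3 ('ccb')
  [15] 7/10 → 2 ('cc')

[0, 1, 1, 1, 0, 2, 1, 1, 3, 0, 1, 3, 2, 1, 3, 2]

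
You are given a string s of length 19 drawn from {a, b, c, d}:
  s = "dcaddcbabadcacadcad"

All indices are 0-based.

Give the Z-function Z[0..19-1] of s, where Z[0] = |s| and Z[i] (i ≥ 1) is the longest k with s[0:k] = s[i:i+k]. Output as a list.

[19, 0, 0, 1, 2, 0, 0, 0, 0, 0, 3, 0, 0, 0, 0, 4, 0, 0, 1]

Z[0]=19
i=1: fresh scan; Z[1]=0
i=2: fresh scan; Z[2]=0
i=3: fresh scan; Z[3]=1 extend→box=[3,4)
i=4: fresh scan; Z[4]=2 extend→box=[4,6)
i=5: min(r-i=1, Z[1]=0)=0; Z[5]=0
i=6: fresh scan; Z[6]=0
i=7: fresh scan; Z[7]=0
i=8: fresh scan; Z[8]=0
i=9: fresh scan; Z[9]=0
i=10: fresh scan; Z[10]=3 extend→box=[10,13)
i=11: min(r-i=2, Z[1]=0)=0; Z[11]=0
i=12: min(r-i=1, Z[2]=0)=0; Z[12]=0
i=13: fresh scan; Z[13]=0
i=14: fresh scan; Z[14]=0
i=15: fresh scan; Z[15]=4 extend→box=[15,19)
i=16: min(r-i=3, Z[1]=0)=0; Z[16]=0
i=17: min(r-i=2, Z[2]=0)=0; Z[17]=0
i=18: min(r-i=1, Z[3]=1)=1; Z[18]=1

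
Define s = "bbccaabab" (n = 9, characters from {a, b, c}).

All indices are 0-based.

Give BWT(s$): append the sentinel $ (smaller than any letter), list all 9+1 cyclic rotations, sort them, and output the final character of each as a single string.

bcbaaa$bcb

rank  rotation    last
    0  $bbccaabab  b
    1  aabab$bbcc  c
    2  ab$bbccaab  b
    3  abab$bbcca  a
    4  b$bbccaaba  a
    5  bab$bbccaa  a
    6  bbccaabab$  $
    7  bccaabab$b  b
    8  caabab$bbc  c
    9  ccaabab$bb  b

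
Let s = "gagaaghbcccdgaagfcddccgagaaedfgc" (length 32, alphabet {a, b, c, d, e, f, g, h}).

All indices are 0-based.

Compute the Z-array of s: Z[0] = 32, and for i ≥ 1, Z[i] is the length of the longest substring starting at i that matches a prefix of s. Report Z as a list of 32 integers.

[32, 0, 2, 0, 0, 1, 0, 0, 0, 0, 0, 0, 2, 0, 0, 1, 0, 0, 0, 0, 0, 0, 5, 0, 2, 0, 0, 0, 0, 0, 1, 0]

Z[0]=32
i=1: fresh scan; Z[1]=0
i=2: fresh scan; Z[2]=2 grow→box=[2,4)
i=3: min(r-i=1, Z[1]=0)=0; Z[3]=0
i=4: fresh scan; Z[4]=0
i=5: fresh scan; Z[5]=1 grow→box=[5,6)
i=6: fresh scan; Z[6]=0
i=7: fresh scan; Z[7]=0
i=8: fresh scan; Z[8]=0
i=9: fresh scan; Z[9]=0
i=10: fresh scan; Z[10]=0
i=11: fresh scan; Z[11]=0
i=12: fresh scan; Z[12]=2 grow→box=[12,14)
i=13: min(r-i=1, Z[1]=0)=0; Z[13]=0
i=14: fresh scan; Z[14]=0
i=15: fresh scan; Z[15]=1 grow→box=[15,16)
i=16: fresh scan; Z[16]=0
i=17: fresh scan; Z[17]=0
i=18: fresh scan; Z[18]=0
i=19: fresh scan; Z[19]=0
i=20: fresh scan; Z[20]=0
i=21: fresh scan; Z[21]=0
i=22: fresh scan; Z[22]=5 grow→box=[22,27)
i=23: min(r-i=4, Z[1]=0)=0; Z[23]=0
i=24: min(r-i=3, Z[2]=2)=2; Z[24]=2
i=25: min(r-i=2, Z[3]=0)=0; Z[25]=0
i=26: min(r-i=1, Z[4]=0)=0; Z[26]=0
i=27: fresh scan; Z[27]=0
i=28: fresh scan; Z[28]=0
i=29: fresh scan; Z[29]=0
i=30: fresh scan; Z[30]=1 grow→box=[30,31)
i=31: fresh scan; Z[31]=0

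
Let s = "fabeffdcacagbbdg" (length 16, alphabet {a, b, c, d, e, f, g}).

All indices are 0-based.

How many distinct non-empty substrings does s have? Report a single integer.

126

rank | idx | suffix
   0 |   1 | abeffdcacagbbdg
   1 |   8 | acagbbdg
   2 |  10 | agbbdg
   3 |  12 | bbdg
   4 |  13 | bdg
   5 |   2 | beffdcacagbbdg
   6 |   7 | cacagbbdg
   7 |   9 | cagbbdg
   8 |   6 | dcacagbbdg
   9 |  14 | dg
  10 |   3 | effdcacagbbdg
  11 |   0 | fabeffdcacagbbdg
  12 |   5 | fdcacagbbdg
  13 |   4 | ffdcacagbbdg
  14 |  15 | g
  15 |  11 | gbbdg

SA = [1, 8, 10, 12, 13, 2, 7, 9, 6, 14, 3, 0, 5, 4, 15, 11]
[i] adj suffixes → lcp
  [1] 1/8 → 1 ('a')
  [2] 8/10 → 1 ('a')
  [3] 10/12 → 0 ('')
  [4] 12/13 → 1 ('b')
  [5] 13/2 → 1 ('b')
  [6] 2/7 → 0 ('')
  [7] 7/9 → 2 ('ca')
  [8] 9/6 → 0 ('')
  [9] 6/14 → 1 ('d')
  [10] 14/3 → 0 ('')
  [11] 3/0 → 0 ('')
  [12] 0/5 → 1 ('f')
  [13] 5/4 → 1 ('f')
  [14] 4/15 → 0 ('')
  [15] 15/11 → 1 ('g')

n(n+1)/2 = 16·17/2 = 136
Σ LCP = 0 + 1 + 1 + 0 + 1 + 1 + 0 + 2 + 0 + 1 + 0 + 0 + 1 + 1 + 0 + 1 = 10
distinct = 136 − 10 = 126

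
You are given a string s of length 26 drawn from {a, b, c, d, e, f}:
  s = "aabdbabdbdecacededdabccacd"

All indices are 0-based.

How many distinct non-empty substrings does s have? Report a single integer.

rank | idx | suffix
   0 |   0 | aabdbabdbdecacededdabccacd
   1 |  19 | abccacd
   2 |   1 | abdbabdbdecacededdabccacd
   3 |   5 | abdbdecacededdabccacd
   4 |  23 | acd
   5 |  12 | acededdabccacd
   6 |   4 | babdbdecacededdabccacd
   7 |  20 | bccacd
   8 |   2 | bdbabdbdecacededdabccacd
   9 |   6 | bdbdecacededdabccacd
  10 |   8 | bdecacededdabccacd
  11 |  22 | cacd
  12 |  11 | cacededdabccacd
  13 |  21 | ccacd
  14 |  24 | cd
  15 |  13 | cededdabccacd
  16 |  25 | d
  17 |  18 | dabccacd
  18 |   3 | dbabdbdecacededdabccacd
  19 |   7 | dbdecacededdabccacd
  20 |  17 | ddabccacd
  21 |   9 | decacededdabccacd
  22 |  15 | deddabccacd
  23 |  10 | ecacededdabccacd
  24 |  16 | eddabccacd
  25 |  14 | ededdabccacd

SA = [0, 19, 1, 5, 23, 12, 4, 20, 2, 6, 8, 22, 11, 21, 24, 13, 25, 18, 3, 7, 17, 9, 15, 10, 16, 14]
[i] adj suffixes → lcp
  [1] 0/19 → 1 ('a')
  [2] 19/1 → 2 ('ab')
  [3] 1/5 → 4 ('abdb')
  [4] 5/23 → 1 ('a')
  [5] 23/12 → 2 ('ac')
  [6] 12/4 → 0 ('')
  [7] 4/20 → 1 ('b')
  [8] 20/2 → 1 ('b')
  [9] 2/6 → 3 ('bdb')
  [10] 6/8 → 2 ('bd')
  [11] 8/22 → 0 ('')
  [12] 22/11 → 3 ('cac')
  [13] 11/21 → 1 ('c')
  [14] 21/24 → 1 ('c')
  [15] 24/13 → 1 ('c')
  [16] 13/25 → 0 ('')
  [17] 25/18 → 1 ('d')
  [18] 18/3 → 1 ('d')
  [19] 3/7 → 2 ('db')
  [20] 7/17 → 1 ('d')
  [21] 17/9 → 1 ('d')
  [22] 9/15 → 2 ('de')
  [23] 15/10 → 0 ('')
  [24] 10/16 → 1 ('e')
  [25] 16/14 → 2 ('ed')

n(n+1)/2 = 26·27/2 = 351
Σ LCP = 0 + 1 + 2 + 4 + 1 + 2 + 0 + 1 + 1 + 3 + 2 + 0 + 3 + 1 + 1 + 1 + 0 + 1 + 1 + 2 + 1 + 1 + 2 + 0 + 1 + 2 = 34
distinct = 351 − 34 = 317

317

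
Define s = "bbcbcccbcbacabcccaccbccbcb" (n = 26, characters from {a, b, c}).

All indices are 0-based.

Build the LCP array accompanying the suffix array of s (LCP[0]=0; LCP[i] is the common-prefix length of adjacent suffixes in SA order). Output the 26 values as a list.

rank→(start, suffix):
  0 → (12, 'abcccaccbccbcb')
  1 → (10, 'acabcccaccbccbcb')
  2 → (17, 'accbccbcb')
  3 → (25, 'b')
  4 → (9, 'bacabcccaccbccbcb')
  5 → (0, 'bbcbcccbcbacabcccaccbccbcb')
  6 → (23, 'bcb')
  7 → (7, 'bcbacabcccaccbccbcb')
  8 → (1, 'bcbcccbcbacabcccaccbccbcb')
  9 → (20, 'bccbcb')
  10 → (13, 'bcccaccbccbcb')
  11 → (3, 'bcccbcbacabcccaccbccbcb')
  12 → (11, 'cabcccaccbccbcb')
  13 → (16, 'caccbccbcb')
  14 → (24, 'cb')
  15 → (8, 'cbacabcccaccbccbcb')
  16 → (22, 'cbcb')
  17 → (6, 'cbcbacabcccaccbccbcb')
  18 → (19, 'cbccbcb')
  19 → (2, 'cbcccbcbacabcccaccbccbcb')
  20 → (15, 'ccaccbccbcb')
  21 → (21, 'ccbcb')
  22 → (5, 'ccbcbacabcccaccbccbcb')
  23 → (18, 'ccbccbcb')
  24 → (14, 'cccaccbccbcb')
  25 → (4, 'cccbcbacabcccaccbccbcb')

SA = [12, 10, 17, 25, 9, 0, 23, 7, 1, 20, 13, 3, 11, 16, 24, 8, 22, 6, 19, 2, 15, 21, 5, 18, 14, 4]
[i] adj suffixes → lcp
  [1] 12/10 → 1 ('a')
  [2] 10/17 → 2 ('ac')
  [3] 17/25 → 0 ('')
  [4] 25/9 → 1 ('b')
  [5] 9/0 → 1 ('b')
  [6] 0/23 → 1 ('b')
  [7] 23/7 → 3 ('bcb')
  [8] 7/1 → 3 ('bcb')
  [9] 1/20 → 2 ('bc')
  [10] 20/13 → 3 ('bcc')
  [11] 13/3 → 4 ('bccc')
  [12] 3/11 → 0 ('')
  [13] 11/16 → 2 ('ca')
  [14] 16/24 → 1 ('c')
  [15] 24/8 → 2 ('cb')
  [16] 8/22 → 2 ('cb')
  [17] 22/6 → 4 ('cbcb')
  [18] 6/19 → 3 ('cbc')
  [19] 19/2 → 4 ('cbcc')
  [20] 2/15 → 1 ('c')
  [21] 15/21 → 2 ('cc')
  [22] 21/5 → 5 ('ccbcb')
  [23] 5/18 → 4 ('ccbc')
  [24] 18/14 → 2 ('cc')
  [25] 14/4 → 3 ('ccc')

[0, 1, 2, 0, 1, 1, 1, 3, 3, 2, 3, 4, 0, 2, 1, 2, 2, 4, 3, 4, 1, 2, 5, 4, 2, 3]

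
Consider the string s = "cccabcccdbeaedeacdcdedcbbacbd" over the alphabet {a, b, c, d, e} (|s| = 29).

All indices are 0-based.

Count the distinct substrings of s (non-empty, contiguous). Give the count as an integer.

rank | idx | suffix
   0 |   3 | abcccdbeaedeacdcdedcbbacbd
   1 |  25 | acbd
   2 |  15 | acdcdedcbbacbd
   3 |  11 | aedeacdcdedcbbacbd
   4 |  24 | bacbd
   5 |  23 | bbacbd
   6 |   4 | bcccdbeaedeacdcdedcbbacbd
   7 |  27 | bd
   8 |   9 | beaedeacdcdedcbbacbd
   9 |   2 | cabcccdbeaedeacdcdedcbbacbd
  10 |  22 | cbbacbd
  11 |  26 | cbd
  12 |   1 | ccabcccdbeaedeacdcdedcbbacbd
  13 |   0 | cccabcccdbeaedeacdcdedcbbacbd
  14 |   5 | cccdbeaedeacdcdedcbbacbd
  15 |   6 | ccdbeaedeacdcdedcbbacbd
  16 |   7 | cdbeaedeacdcdedcbbacbd
  17 |  16 | cdcdedcbbacbd
  18 |  18 | cdedcbbacbd
  19 |  28 | d
  20 |   8 | dbeaedeacdcdedcbbacbd
  21 |  21 | dcbbacbd
  22 |  17 | dcdedcbbacbd
  23 |  13 | deacdcdedcbbacbd
  24 |  19 | dedcbbacbd
  25 |  14 | eacdcdedcbbacbd
  26 |  10 | eaedeacdcdedcbbacbd
  27 |  20 | edcbbacbd
  28 |  12 | edeacdcdedcbbacbd

SA = [3, 25, 15, 11, 24, 23, 4, 27, 9, 2, 22, 26, 1, 0, 5, 6, 7, 16, 18, 28, 8, 21, 17, 13, 19, 14, 10, 20, 12]
rank  pair      lcp
   1  s[3:],s[25:]  1  'a'
   2  s[25:],s[15:]  2  'ac'
   3  s[15:],s[11:]  1  'a'
   4  s[11:],s[24:]  0  ''
   5  s[24:],s[23:]  1  'b'
   6  s[23:],s[4:]  1  'b'
   7  s[4:],s[27:]  1  'b'
   8  s[27:],s[9:]  1  'b'
   9  s[9:],s[2:]  0  ''
  10  s[2:],s[22:]  1  'c'
  11  s[22:],s[26:]  2  'cb'
  12  s[26:],s[1:]  1  'c'
  13  s[1:],s[0:]  2  'cc'
  14  s[0:],s[5:]  3  'ccc'
  15  s[5:],s[6:]  2  'cc'
  16  s[6:],s[7:]  1  'c'
  17  s[7:],s[16:]  2  'cd'
  18  s[16:],s[18:]  2  'cd'
  19  s[18:],s[28:]  0  ''
  20  s[28:],s[8:]  1  'd'
  21  s[8:],s[21:]  1  'd'
  22  s[21:],s[17:]  2  'dc'
  23  s[17:],s[13:]  1  'd'
  24  s[13:],s[19:]  2  'de'
  25  s[19:],s[14:]  0  ''
  26  s[14:],s[10:]  2  'ea'
  27  s[10:],s[20:]  1  'e'
  28  s[20:],s[12:]  2  'ed'

n(n+1)/2 = 29·30/2 = 435
Σ LCP = 0 + 1 + 2 + 1 + 0 + 1 + 1 + 1 + 1 + 0 + 1 + 2 + 1 + 2 + 3 + 2 + 1 + 2 + 2 + 0 + 1 + 1 + 2 + 1 + 2 + 0 + 2 + 1 + 2 = 36
distinct = 435 − 36 = 399

399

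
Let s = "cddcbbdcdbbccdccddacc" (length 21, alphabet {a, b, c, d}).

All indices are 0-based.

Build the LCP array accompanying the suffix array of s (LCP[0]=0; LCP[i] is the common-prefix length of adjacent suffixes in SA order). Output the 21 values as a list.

[0, 0, 2, 1, 1, 0, 1, 1, 2, 3, 1, 2, 2, 3, 0, 1, 1, 2, 2, 1, 2]

rank | idx | suffix
   0 |  18 | acc
   1 |   9 | bbccdccddacc
   2 |   4 | bbdcdbbccdccddacc
   3 |  10 | bccdccddacc
   4 |   5 | bdcdbbccdccddacc
   5 |  20 | c
   6 |   3 | cbbdcdbbccdccddacc
   7 |  19 | cc
   8 |  11 | ccdccddacc
   9 |  14 | ccddacc
  10 |   7 | cdbbccdccddacc
  11 |  12 | cdccddacc
  12 |  15 | cddacc
  13 |   0 | cddcbbdcdbbccdccddacc
  14 |  17 | dacc
  15 |   8 | dbbccdccddacc
  16 |   2 | dcbbdcdbbccdccddacc
  17 |  13 | dccddacc
  18 |   6 | dcdbbccdccddacc
  19 |  16 | ddacc
  20 |   1 | ddcbbdcdbbccdccddacc

SA = [18, 9, 4, 10, 5, 20, 3, 19, 11, 14, 7, 12, 15, 0, 17, 8, 2, 13, 6, 16, 1]
[i] adj suffixes → lcp
  [1] 18/9 → 0 ('')
  [2] 9/4 → 2 ('bb')
  [3] 4/10 → 1 ('b')
  [4] 10/5 → 1 ('b')
  [5] 5/20 → 0 ('')
  [6] 20/3 → 1 ('c')
  [7] 3/19 → 1 ('c')
  [8] 19/11 → 2 ('cc')
  [9] 11/14 → 3 ('ccd')
  [10] 14/7 → 1 ('c')
  [11] 7/12 → 2 ('cd')
  [12] 12/15 → 2 ('cd')
  [13] 15/0 → 3 ('cdd')
  [14] 0/17 → 0 ('')
  [15] 17/8 → 1 ('d')
  [16] 8/2 → 1 ('d')
  [17] 2/13 → 2 ('dc')
  [18] 13/6 → 2 ('dc')
  [19] 6/16 → 1 ('d')
  [20] 16/1 → 2 ('dd')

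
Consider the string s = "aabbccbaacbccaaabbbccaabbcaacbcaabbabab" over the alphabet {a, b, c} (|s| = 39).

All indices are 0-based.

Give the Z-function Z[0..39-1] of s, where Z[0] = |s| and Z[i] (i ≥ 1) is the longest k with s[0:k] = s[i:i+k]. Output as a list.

[39, 1, 0, 0, 0, 0, 0, 2, 1, 0, 0, 0, 0, 2, 4, 1, 0, 0, 0, 0, 0, 5, 1, 0, 0, 0, 2, 1, 0, 0, 0, 4, 1, 0, 0, 1, 0, 1, 0]

Z[0]=39
i=1: i≥r, start 0; Z[1]=1 grow→box=[1,2)
i=2: i≥r, start 0; Z[2]=0
i=3: i≥r, start 0; Z[3]=0
i=4: i≥r, start 0; Z[4]=0
i=5: i≥r, start 0; Z[5]=0
i=6: i≥r, start 0; Z[6]=0
i=7: i≥r, start 0; Z[7]=2 grow→box=[7,9)
i=8: min(r-i=1, Z[1]=1)=1; Z[8]=1
i=9: i≥r, start 0; Z[9]=0
i=10: i≥r, start 0; Z[10]=0
i=11: i≥r, start 0; Z[11]=0
i=12: i≥r, start 0; Z[12]=0
i=13: i≥r, start 0; Z[13]=2 grow→box=[13,15)
i=14: min(r-i=1, Z[1]=1)=1; Z[14]=4 grow→box=[14,18)
i=15: min(r-i=3, Z[1]=1)=1; Z[15]=1
i=16: min(r-i=2, Z[2]=0)=0; Z[16]=0
i=17: min(r-i=1, Z[3]=0)=0; Z[17]=0
i=18: i≥r, start 0; Z[18]=0
i=19: i≥r, start 0; Z[19]=0
i=20: i≥r, start 0; Z[20]=0
i=21: i≥r, start 0; Z[21]=5 grow→box=[21,26)
i=22: min(r-i=4, Z[1]=1)=1; Z[22]=1
i=23: min(r-i=3, Z[2]=0)=0; Z[23]=0
i=24: min(r-i=2, Z[3]=0)=0; Z[24]=0
i=25: min(r-i=1, Z[4]=0)=0; Z[25]=0
i=26: i≥r, start 0; Z[26]=2 grow→box=[26,28)
i=27: min(r-i=1, Z[1]=1)=1; Z[27]=1
i=28: i≥r, start 0; Z[28]=0
i=29: i≥r, start 0; Z[29]=0
i=30: i≥r, start 0; Z[30]=0
i=31: i≥r, start 0; Z[31]=4 grow→box=[31,35)
i=32: min(r-i=3, Z[1]=1)=1; Z[32]=1
i=33: min(r-i=2, Z[2]=0)=0; Z[33]=0
i=34: min(r-i=1, Z[3]=0)=0; Z[34]=0
i=35: i≥r, start 0; Z[35]=1 grow→box=[35,36)
i=36: i≥r, start 0; Z[36]=0
i=37: i≥r, start 0; Z[37]=1 grow→box=[37,38)
i=38: i≥r, start 0; Z[38]=0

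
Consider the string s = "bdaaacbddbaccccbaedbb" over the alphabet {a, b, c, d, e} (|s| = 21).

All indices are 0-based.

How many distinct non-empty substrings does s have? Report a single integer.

sorted suffixes:
  #0 SA[0]=2  'aaacbddbaccccbaedbb'
  #1 SA[1]=3  'aacbddbaccccbaedbb'
  #2 SA[2]=4  'acbddbaccccbaedbb'
  #3 SA[3]=10  'accccbaedbb'
  #4 SA[4]=16  'aedbb'
  #5 SA[5]=20  'b'
  #6 SA[6]=9  'baccccbaedbb'
  #7 SA[7]=15  'baedbb'
  #8 SA[8]=19  'bb'
  #9 SA[9]=0  'bdaaacbddbaccccbaedbb'
  #10 SA[10]=6  'bddbaccccbaedbb'
  #11 SA[11]=14  'cbaedbb'
  #12 SA[12]=5  'cbddbaccccbaedbb'
  #13 SA[13]=13  'ccbaedbb'
  #14 SA[14]=12  'cccbaedbb'
  #15 SA[15]=11  'ccccbaedbb'
  #16 SA[16]=1  'daaacbddbaccccbaedbb'
  #17 SA[17]=8  'dbaccccbaedbb'
  #18 SA[18]=18  'dbb'
  #19 SA[19]=7  'ddbaccccbaedbb'
  #20 SA[20]=17  'edbb'

SA = [2, 3, 4, 10, 16, 20, 9, 15, 19, 0, 6, 14, 5, 13, 12, 11, 1, 8, 18, 7, 17]
rank  pair      lcp
   1  s[2:],s[3:]  2  'aa'
   2  s[3:],s[4:]  1  'a'
   3  s[4:],s[10:]  2  'ac'
   4  s[10:],s[16:]  1  'a'
   5  s[16:],s[20:]  0  ''
   6  s[20:],s[9:]  1  'b'
   7  s[9:],s[15:]  2  'ba'
   8  s[15:],s[19:]  1  'b'
   9  s[19:],s[0:]  1  'b'
  10  s[0:],s[6:]  2  'bd'
  11  s[6:],s[14:]  0  ''
  12  s[14:],s[5:]  2  'cb'
  13  s[5:],s[13:]  1  'c'
  14  s[13:],s[12:]  2  'cc'
  15  s[12:],s[11:]  3  'ccc'
  16  s[11:],s[1:]  0  ''
  17  s[1:],s[8:]  1  'd'
  18  s[8:],s[18:]  2  'db'
  19  s[18:],s[7:]  1  'd'
  20  s[7:],s[17:]  0  ''

n(n+1)/2 = 21·22/2 = 231
Σ LCP = 0 + 2 + 1 + 2 + 1 + 0 + 1 + 2 + 1 + 1 + 2 + 0 + 2 + 1 + 2 + 3 + 0 + 1 + 2 + 1 + 0 = 25
distinct = 231 − 25 = 206

206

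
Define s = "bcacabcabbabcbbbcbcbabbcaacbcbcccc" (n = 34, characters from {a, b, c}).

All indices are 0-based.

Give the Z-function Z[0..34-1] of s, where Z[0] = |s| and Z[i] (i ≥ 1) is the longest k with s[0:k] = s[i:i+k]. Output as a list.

[34, 0, 0, 0, 0, 3, 0, 0, 1, 1, 0, 2, 0, 1, 1, 2, 0, 2, 0, 1, 0, 1, 3, 0, 0, 0, 0, 2, 0, 2, 0, 0, 0, 0]

Z[0]=34
i=1: fresh scan; Z[1]=0
i=2: fresh scan; Z[2]=0
i=3: fresh scan; Z[3]=0
i=4: fresh scan; Z[4]=0
i=5: fresh scan; Z[5]=3 extend→box=[5,8)
i=6: min(r-i=2, Z[1]=0)=0; Z[6]=0
i=7: min(r-i=1, Z[2]=0)=0; Z[7]=0
i=8: fresh scan; Z[8]=1 extend→box=[8,9)
i=9: fresh scan; Z[9]=1 extend→box=[9,10)
i=10: fresh scan; Z[10]=0
i=11: fresh scan; Z[11]=2 extend→box=[11,13)
i=12: min(r-i=1, Z[1]=0)=0; Z[12]=0
i=13: fresh scan; Z[13]=1 extend→box=[13,14)
i=14: fresh scan; Z[14]=1 extend→box=[14,15)
i=15: fresh scan; Z[15]=2 extend→box=[15,17)
i=16: min(r-i=1, Z[1]=0)=0; Z[16]=0
i=17: fresh scan; Z[17]=2 extend→box=[17,19)
i=18: min(r-i=1, Z[1]=0)=0; Z[18]=0
i=19: fresh scan; Z[19]=1 extend→box=[19,20)
i=20: fresh scan; Z[20]=0
i=21: fresh scan; Z[21]=1 extend→box=[21,22)
i=22: fresh scan; Z[22]=3 extend→box=[22,25)
i=23: min(r-i=2, Z[1]=0)=0; Z[23]=0
i=24: min(r-i=1, Z[2]=0)=0; Z[24]=0
i=25: fresh scan; Z[25]=0
i=26: fresh scan; Z[26]=0
i=27: fresh scan; Z[27]=2 extend→box=[27,29)
i=28: min(r-i=1, Z[1]=0)=0; Z[28]=0
i=29: fresh scan; Z[29]=2 extend→box=[29,31)
i=30: min(r-i=1, Z[1]=0)=0; Z[30]=0
i=31: fresh scan; Z[31]=0
i=32: fresh scan; Z[32]=0
i=33: fresh scan; Z[33]=0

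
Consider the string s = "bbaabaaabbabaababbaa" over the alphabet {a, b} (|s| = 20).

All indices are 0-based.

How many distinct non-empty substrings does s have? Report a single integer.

rank→(start, suffix):
  0 → (19, 'a')
  1 → (18, 'aa')
  2 → (5, 'aaabbabaababbaa')
  3 → (2, 'aabaaabbabaababbaa')
  4 → (12, 'aababbaa')
  5 → (6, 'aabbabaababbaa')
  6 → (3, 'abaaabbabaababbaa')
  7 → (10, 'abaababbaa')
  8 → (13, 'ababbaa')
  9 → (15, 'abbaa')
  10 → (7, 'abbabaababbaa')
  11 → (17, 'baa')
  12 → (4, 'baaabbabaababbaa')
  13 → (1, 'baabaaabbabaababbaa')
  14 → (11, 'baababbaa')
  15 → (9, 'babaababbaa')
  16 → (14, 'babbaa')
  17 → (16, 'bbaa')
  18 → (0, 'bbaabaaabbabaababbaa')
  19 → (8, 'bbabaababbaa')

SA = [19, 18, 5, 2, 12, 6, 3, 10, 13, 15, 7, 17, 4, 1, 11, 9, 14, 16, 0, 8]
rank  pair      lcp
   1  s[19:],s[18:]  1  'a'
   2  s[18:],s[5:]  2  'aa'
   3  s[5:],s[2:]  2  'aa'
   4  s[2:],s[12:]  4  'aaba'
   5  s[12:],s[6:]  3  'aab'
   6  s[6:],s[3:]  1  'a'
   7  s[3:],s[10:]  4  'abaa'
   8  s[10:],s[13:]  3  'aba'
   9  s[13:],s[15:]  2  'ab'
  10  s[15:],s[7:]  4  'abba'
  11  s[7:],s[17:]  0  ''
  12  s[17:],s[4:]  3  'baa'
  13  s[4:],s[1:]  3  'baa'
  14  s[1:],s[11:]  5  'baaba'
  15  s[11:],s[9:]  2  'ba'
  16  s[9:],s[14:]  3  'bab'
  17  s[14:],s[16:]  1  'b'
  18  s[16:],s[0:]  4  'bbaa'
  19  s[0:],s[8:]  3  'bba'

n(n+1)/2 = 20·21/2 = 210
Σ LCP = 0 + 1 + 2 + 2 + 4 + 3 + 1 + 4 + 3 + 2 + 4 + 0 + 3 + 3 + 5 + 2 + 3 + 1 + 4 + 3 = 50
distinct = 210 − 50 = 160

160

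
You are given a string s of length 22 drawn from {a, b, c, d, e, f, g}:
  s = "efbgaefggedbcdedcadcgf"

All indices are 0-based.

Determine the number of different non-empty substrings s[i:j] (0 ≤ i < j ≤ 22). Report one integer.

rank→(start, suffix):
  0 → (17, 'adcgf')
  1 → (4, 'aefggedbcdedcadcgf')
  2 → (11, 'bcdedcadcgf')
  3 → (2, 'bgaefggedbcdedcadcgf')
  4 → (16, 'cadcgf')
  5 → (12, 'cdedcadcgf')
  6 → (19, 'cgf')
  7 → (10, 'dbcdedcadcgf')
  8 → (15, 'dcadcgf')
  9 → (18, 'dcgf')
  10 → (13, 'dedcadcgf')
  11 → (9, 'edbcdedcadcgf')
  12 → (14, 'edcadcgf')
  13 → (0, 'efbgaefggedbcdedcadcgf')
  14 → (5, 'efggedbcdedcadcgf')
  15 → (21, 'f')
  16 → (1, 'fbgaefggedbcdedcadcgf')
  17 → (6, 'fggedbcdedcadcgf')
  18 → (3, 'gaefggedbcdedcadcgf')
  19 → (8, 'gedbcdedcadcgf')
  20 → (20, 'gf')
  21 → (7, 'ggedbcdedcadcgf')

SA = [17, 4, 11, 2, 16, 12, 19, 10, 15, 18, 13, 9, 14, 0, 5, 21, 1, 6, 3, 8, 20, 7]
[i] adj suffixes → lcp
  [1] 17/4 → 1 ('a')
  [2] 4/11 → 0 ('')
  [3] 11/2 → 1 ('b')
  [4] 2/16 → 0 ('')
  [5] 16/12 → 1 ('c')
  [6] 12/19 → 1 ('c')
  [7] 19/10 → 0 ('')
  [8] 10/15 → 1 ('d')
  [9] 15/18 → 2 ('dc')
  [10] 18/13 → 1 ('d')
  [11] 13/9 → 0 ('')
  [12] 9/14 → 2 ('ed')
  [13] 14/0 → 1 ('e')
  [14] 0/5 → 2 ('ef')
  [15] 5/21 → 0 ('')
  [16] 21/1 → 1 ('f')
  [17] 1/6 → 1 ('f')
  [18] 6/3 → 0 ('')
  [19] 3/8 → 1 ('g')
  [20] 8/20 → 1 ('g')
  [21] 20/7 → 1 ('g')

n(n+1)/2 = 22·23/2 = 253
Σ LCP = 0 + 1 + 0 + 1 + 0 + 1 + 1 + 0 + 1 + 2 + 1 + 0 + 2 + 1 + 2 + 0 + 1 + 1 + 0 + 1 + 1 + 1 = 18
distinct = 253 − 18 = 235

235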